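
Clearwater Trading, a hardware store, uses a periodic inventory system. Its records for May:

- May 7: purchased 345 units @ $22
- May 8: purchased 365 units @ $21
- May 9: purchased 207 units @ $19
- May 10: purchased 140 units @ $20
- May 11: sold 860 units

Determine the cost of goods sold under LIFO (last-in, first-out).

May 11, 860 sold [LIFO — newest first]: 140 @ $20 + 207 @ $19 + 365 @ $21 + 148 @ $22 = $17,654
Ending inventory: 197 @ $22 = $4,334
Check: goods available $21,988 = COGS $17,654 + ending $4,334

COGS = $17,654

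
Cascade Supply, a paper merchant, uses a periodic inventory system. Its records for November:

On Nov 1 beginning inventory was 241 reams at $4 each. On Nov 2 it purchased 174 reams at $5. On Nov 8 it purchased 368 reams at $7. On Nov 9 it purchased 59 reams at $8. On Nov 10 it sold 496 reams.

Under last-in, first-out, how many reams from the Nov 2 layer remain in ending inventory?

105

Nov 10, 496 sold [LIFO — newest first]: 59 @ $8 + 368 @ $7 + 69 @ $5 = $3,393
Ending inventory: 241 @ $4 + 105 @ $5 = $1,489
Check: goods available $4,882 = COGS $3,393 + ending $1,489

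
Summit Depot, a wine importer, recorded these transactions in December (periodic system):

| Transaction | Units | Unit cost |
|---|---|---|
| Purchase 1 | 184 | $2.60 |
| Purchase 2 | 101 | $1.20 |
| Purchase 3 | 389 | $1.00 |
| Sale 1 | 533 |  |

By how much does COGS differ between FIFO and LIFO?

$225.60

FIFO COGS: 184 @ $2.60 + 101 @ $1.20 + 248 @ $1.00 = $847.60
LIFO COGS: 389 @ $1.00 + 101 @ $1.20 + 43 @ $2.60 = $622.00
Difference = |$847.60 − $622.00| = $225.60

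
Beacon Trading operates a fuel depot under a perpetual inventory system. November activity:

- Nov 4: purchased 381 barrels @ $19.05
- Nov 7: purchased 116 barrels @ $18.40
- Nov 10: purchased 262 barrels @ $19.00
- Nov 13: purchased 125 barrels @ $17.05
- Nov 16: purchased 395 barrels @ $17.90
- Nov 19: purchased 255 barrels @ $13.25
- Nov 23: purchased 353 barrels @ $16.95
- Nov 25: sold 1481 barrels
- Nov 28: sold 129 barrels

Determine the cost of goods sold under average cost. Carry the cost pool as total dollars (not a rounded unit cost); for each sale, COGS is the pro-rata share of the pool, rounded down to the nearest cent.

COGS = $28,099.74

After Nov 4: 381 on hand, pool $7,258.05 (≈ $19.0500 each)
After Nov 7: 497 on hand, pool $9,392.45 (≈ $18.8983 each)
After Nov 10: 759 on hand, pool $14,370.45 (≈ $18.9334 each)
After Nov 13: 884 on hand, pool $16,501.70 (≈ $18.6671 each)
After Nov 16: 1279 on hand, pool $23,572.20 (≈ $18.4302 each)
After Nov 19: 1534 on hand, pool $26,950.95 (≈ $17.5691 each)
After Nov 23: 1887 on hand, pool $32,934.30 (≈ $17.4533 each)
Nov 25, sell 1481: 1481/1887 × $32,934.30 → $25,848.27
Nov 28, sell 129: 129/406 × $7,086.03 → $2,251.47
Total COGS = $25,848.27 + $2,251.47 = $28,099.74
Ending inventory (cost pool remaining) = $4,834.56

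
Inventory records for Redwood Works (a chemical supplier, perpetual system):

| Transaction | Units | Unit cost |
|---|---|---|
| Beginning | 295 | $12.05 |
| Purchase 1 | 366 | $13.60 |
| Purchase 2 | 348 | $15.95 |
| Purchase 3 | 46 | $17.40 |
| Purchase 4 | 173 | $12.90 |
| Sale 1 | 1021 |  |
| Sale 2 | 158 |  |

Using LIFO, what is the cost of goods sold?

COGS = $16,524.60

Sale 1 (1021) [LIFO — newest first]: 173 @ $12.90 + 46 @ $17.40 + 348 @ $15.95 + 366 @ $13.60 + 88 @ $12.05 = $14,620.70
Sale 2 (158) [LIFO — newest first]: 158 @ $12.05 = $1,903.90
Total COGS = $14,620.70 + $1,903.90 = $16,524.60
Ending inventory: 49 @ $12.05 = $590.45
Check: goods available $17,115.05 = COGS $16,524.60 + ending $590.45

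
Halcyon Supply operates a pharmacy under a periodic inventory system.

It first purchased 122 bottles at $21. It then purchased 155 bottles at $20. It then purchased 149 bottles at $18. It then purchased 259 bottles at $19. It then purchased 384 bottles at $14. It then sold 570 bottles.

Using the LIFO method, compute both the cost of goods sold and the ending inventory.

COGS = $8,910; ending inventory = $9,731

Sale 1 (570) [LIFO — newest first]: 384 @ $14 + 186 @ $19 = $8,910
Ending inventory: 122 @ $21 + 155 @ $20 + 149 @ $18 + 73 @ $19 = $9,731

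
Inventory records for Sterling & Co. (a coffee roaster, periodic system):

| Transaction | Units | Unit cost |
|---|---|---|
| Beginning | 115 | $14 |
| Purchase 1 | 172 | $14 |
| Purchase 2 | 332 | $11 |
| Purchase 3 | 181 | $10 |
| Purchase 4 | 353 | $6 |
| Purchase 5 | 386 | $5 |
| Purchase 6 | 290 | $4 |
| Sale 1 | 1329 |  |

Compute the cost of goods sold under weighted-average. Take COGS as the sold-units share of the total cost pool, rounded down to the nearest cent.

Sale 1, sell 1329: 1329/1829 × $14,688.00 → $10,672.69
Ending inventory (cost pool remaining) = $4,015.31

COGS = $10,672.69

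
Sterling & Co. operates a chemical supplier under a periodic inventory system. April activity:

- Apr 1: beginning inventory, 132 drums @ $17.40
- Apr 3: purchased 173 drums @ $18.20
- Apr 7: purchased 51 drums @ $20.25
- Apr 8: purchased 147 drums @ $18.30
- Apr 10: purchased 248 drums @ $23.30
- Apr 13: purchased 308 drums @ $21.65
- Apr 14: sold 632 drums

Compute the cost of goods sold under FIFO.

Apr 14, 632 sold [FIFO — oldest first]: 132 @ $17.40 + 173 @ $18.20 + 51 @ $20.25 + 147 @ $18.30 + 129 @ $23.30 = $12,173.95
Ending inventory: 119 @ $23.30 + 308 @ $21.65 = $9,440.90
Check: goods available $21,614.85 = COGS $12,173.95 + ending $9,440.90

COGS = $12,173.95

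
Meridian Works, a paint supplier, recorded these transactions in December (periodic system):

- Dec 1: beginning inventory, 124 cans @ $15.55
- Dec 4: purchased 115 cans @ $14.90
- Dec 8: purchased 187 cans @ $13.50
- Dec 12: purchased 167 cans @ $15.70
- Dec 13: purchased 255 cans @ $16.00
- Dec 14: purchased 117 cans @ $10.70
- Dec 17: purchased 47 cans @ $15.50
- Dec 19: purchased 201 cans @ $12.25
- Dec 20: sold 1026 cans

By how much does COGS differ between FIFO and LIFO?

$576.15

FIFO COGS: 124 @ $15.55 + 115 @ $14.90 + 187 @ $13.50 + 167 @ $15.70 + 255 @ $16.00 + 117 @ $10.70 + 47 @ $15.50 + 14 @ $12.25 = $15,020.00
LIFO COGS: 201 @ $12.25 + 47 @ $15.50 + 117 @ $10.70 + 255 @ $16.00 + 167 @ $15.70 + 187 @ $13.50 + 52 @ $14.90 = $14,443.85
Difference = |$15,020.00 − $14,443.85| = $576.15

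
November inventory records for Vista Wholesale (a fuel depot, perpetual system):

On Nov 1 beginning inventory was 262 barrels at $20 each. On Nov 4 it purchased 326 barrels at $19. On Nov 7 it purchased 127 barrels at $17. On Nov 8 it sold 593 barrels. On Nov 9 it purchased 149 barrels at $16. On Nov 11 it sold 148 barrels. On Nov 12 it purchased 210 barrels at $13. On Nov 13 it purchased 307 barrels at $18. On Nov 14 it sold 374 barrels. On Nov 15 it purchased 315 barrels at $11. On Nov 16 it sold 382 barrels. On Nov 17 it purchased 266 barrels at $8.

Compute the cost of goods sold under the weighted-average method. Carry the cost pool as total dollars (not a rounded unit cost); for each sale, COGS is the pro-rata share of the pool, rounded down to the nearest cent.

After Nov 1: 262 on hand, pool $5,240.00 (≈ $20.0000 each)
After Nov 4: 588 on hand, pool $11,434.00 (≈ $19.4456 each)
After Nov 7: 715 on hand, pool $13,593.00 (≈ $19.0112 each)
Nov 8, sell 593: 593/715 × $13,593.00 → $11,273.63
After Nov 9: 271 on hand, pool $4,703.37 (≈ $17.3556 each)
Nov 11, sell 148: 148/271 × $4,703.37 → $2,568.63
After Nov 12: 333 on hand, pool $4,864.74 (≈ $14.6088 each)
After Nov 13: 640 on hand, pool $10,390.74 (≈ $16.2355 each)
Nov 14, sell 374: 374/640 × $10,390.74 → $6,072.08
After Nov 15: 581 on hand, pool $7,783.66 (≈ $13.3970 each)
Nov 16, sell 382: 382/581 × $7,783.66 → $5,117.65
After Nov 17: 465 on hand, pool $4,794.01 (≈ $10.3097 each)
Total COGS = $11,273.63 + $2,568.63 + $6,072.08 + $5,117.65 = $25,031.99
Ending inventory (cost pool remaining) = $4,794.01

COGS = $25,031.99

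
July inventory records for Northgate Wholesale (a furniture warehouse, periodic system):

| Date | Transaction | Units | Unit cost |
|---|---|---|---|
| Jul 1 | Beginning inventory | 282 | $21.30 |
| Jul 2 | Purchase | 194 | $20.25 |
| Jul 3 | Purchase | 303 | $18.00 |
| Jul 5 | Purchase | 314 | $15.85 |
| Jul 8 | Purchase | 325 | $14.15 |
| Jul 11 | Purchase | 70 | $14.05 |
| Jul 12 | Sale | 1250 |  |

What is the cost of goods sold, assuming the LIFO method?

Jul 12, 1250 sold [LIFO — newest first]: 70 @ $14.05 + 325 @ $14.15 + 314 @ $15.85 + 303 @ $18.00 + 194 @ $20.25 + 44 @ $21.30 = $20,878.85
Ending inventory: 238 @ $21.30 = $5,069.40

COGS = $20,878.85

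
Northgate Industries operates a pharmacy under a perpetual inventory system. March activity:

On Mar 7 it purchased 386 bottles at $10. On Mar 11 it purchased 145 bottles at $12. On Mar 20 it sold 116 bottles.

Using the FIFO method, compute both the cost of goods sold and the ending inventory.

Mar 20, 116 sold [FIFO — oldest first]: 116 @ $10 = $1,160
Ending inventory: 270 @ $10 + 145 @ $12 = $4,440

COGS = $1,160; ending inventory = $4,440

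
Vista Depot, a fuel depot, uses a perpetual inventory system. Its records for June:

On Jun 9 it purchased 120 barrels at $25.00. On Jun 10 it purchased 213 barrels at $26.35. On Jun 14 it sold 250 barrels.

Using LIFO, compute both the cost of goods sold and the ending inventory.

Jun 14, 250 sold [LIFO — newest first]: 213 @ $26.35 + 37 @ $25.00 = $6,537.55
Ending inventory: 83 @ $25.00 = $2,075.00
Check: goods available $8,612.55 = COGS $6,537.55 + ending $2,075.00

COGS = $6,537.55; ending inventory = $2,075.00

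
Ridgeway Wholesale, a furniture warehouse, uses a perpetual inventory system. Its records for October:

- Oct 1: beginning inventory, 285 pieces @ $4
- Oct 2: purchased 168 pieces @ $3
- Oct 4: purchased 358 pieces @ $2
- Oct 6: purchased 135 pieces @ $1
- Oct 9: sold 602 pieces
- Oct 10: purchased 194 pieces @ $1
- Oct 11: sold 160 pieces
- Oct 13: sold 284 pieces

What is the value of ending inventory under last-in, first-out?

Oct 9, 602 sold [LIFO — newest first]: 135 @ $1 + 358 @ $2 + 109 @ $3 = $1,178
Oct 11, 160 sold [LIFO — newest first]: 160 @ $1 = $160
Oct 13, 284 sold [LIFO — newest first]: 34 @ $1 + 59 @ $3 + 191 @ $4 = $975
Total COGS = $1,178 + $160 + $975 = $2,313
Ending inventory: 94 @ $4 = $376

Ending inventory = $376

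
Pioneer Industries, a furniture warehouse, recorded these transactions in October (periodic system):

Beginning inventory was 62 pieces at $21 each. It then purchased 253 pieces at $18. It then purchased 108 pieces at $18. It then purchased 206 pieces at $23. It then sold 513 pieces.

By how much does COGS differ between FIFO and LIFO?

$394

FIFO COGS: 62 @ $21 + 253 @ $18 + 108 @ $18 + 90 @ $23 = $9,870
LIFO COGS: 206 @ $23 + 108 @ $18 + 199 @ $18 = $10,264
Difference = |$9,870 − $10,264| = $394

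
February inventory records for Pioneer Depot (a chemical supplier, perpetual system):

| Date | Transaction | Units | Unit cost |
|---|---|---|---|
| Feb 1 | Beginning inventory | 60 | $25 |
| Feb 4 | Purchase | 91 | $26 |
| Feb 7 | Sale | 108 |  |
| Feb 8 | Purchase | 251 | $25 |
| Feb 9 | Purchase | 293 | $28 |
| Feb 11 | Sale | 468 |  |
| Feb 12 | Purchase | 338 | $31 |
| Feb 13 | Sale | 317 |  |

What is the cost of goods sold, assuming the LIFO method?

COGS = $25,197

Feb 7, 108 sold [LIFO — newest first]: 91 @ $26 + 17 @ $25 = $2,791
Feb 11, 468 sold [LIFO — newest first]: 293 @ $28 + 175 @ $25 = $12,579
Feb 13, 317 sold [LIFO — newest first]: 317 @ $31 = $9,827
Total COGS = $2,791 + $12,579 + $9,827 = $25,197
Ending inventory: 43 @ $25 + 76 @ $25 + 21 @ $31 = $3,626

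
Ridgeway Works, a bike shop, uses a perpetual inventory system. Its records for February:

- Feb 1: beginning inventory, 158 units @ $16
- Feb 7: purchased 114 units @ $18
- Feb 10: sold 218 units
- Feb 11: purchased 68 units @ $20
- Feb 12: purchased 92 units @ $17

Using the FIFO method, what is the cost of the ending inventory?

Feb 10, 218 sold [FIFO — oldest first]: 158 @ $16 + 60 @ $18 = $3,608
Ending inventory: 54 @ $18 + 68 @ $20 + 92 @ $17 = $3,896

Ending inventory = $3,896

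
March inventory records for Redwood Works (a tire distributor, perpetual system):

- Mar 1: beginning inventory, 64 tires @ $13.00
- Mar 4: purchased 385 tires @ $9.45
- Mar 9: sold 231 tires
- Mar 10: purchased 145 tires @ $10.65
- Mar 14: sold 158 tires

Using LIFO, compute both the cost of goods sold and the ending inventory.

Mar 9, 231 sold [LIFO — newest first]: 231 @ $9.45 = $2,182.95
Mar 14, 158 sold [LIFO — newest first]: 145 @ $10.65 + 13 @ $9.45 = $1,667.10
Total COGS = $2,182.95 + $1,667.10 = $3,850.05
Ending inventory: 64 @ $13.00 + 141 @ $9.45 = $2,164.45
Check: goods available $6,014.50 = COGS $3,850.05 + ending $2,164.45

COGS = $3,850.05; ending inventory = $2,164.45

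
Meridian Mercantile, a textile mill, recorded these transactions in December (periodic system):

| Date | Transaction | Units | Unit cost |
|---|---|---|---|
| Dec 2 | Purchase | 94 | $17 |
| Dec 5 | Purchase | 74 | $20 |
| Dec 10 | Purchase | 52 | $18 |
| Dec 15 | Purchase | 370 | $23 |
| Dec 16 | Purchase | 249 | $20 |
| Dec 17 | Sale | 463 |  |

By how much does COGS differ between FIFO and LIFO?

FIFO COGS: 94 @ $17 + 74 @ $20 + 52 @ $18 + 243 @ $23 = $9,603
LIFO COGS: 249 @ $20 + 214 @ $23 = $9,902
Difference = |$9,603 − $9,902| = $299

$299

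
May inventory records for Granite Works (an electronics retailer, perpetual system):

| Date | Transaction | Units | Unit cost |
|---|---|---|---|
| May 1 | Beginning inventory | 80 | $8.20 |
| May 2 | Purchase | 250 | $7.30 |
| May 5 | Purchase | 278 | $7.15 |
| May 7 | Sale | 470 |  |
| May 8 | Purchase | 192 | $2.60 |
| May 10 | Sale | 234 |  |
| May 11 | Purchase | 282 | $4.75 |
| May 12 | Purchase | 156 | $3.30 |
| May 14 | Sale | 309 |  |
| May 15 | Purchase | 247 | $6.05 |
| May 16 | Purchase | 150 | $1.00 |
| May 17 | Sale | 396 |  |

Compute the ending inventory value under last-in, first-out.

May 7, 470 sold [LIFO — newest first]: 278 @ $7.15 + 192 @ $7.30 = $3,389.30
May 10, 234 sold [LIFO — newest first]: 192 @ $2.60 + 42 @ $7.30 = $805.80
May 14, 309 sold [LIFO — newest first]: 156 @ $3.30 + 153 @ $4.75 = $1,241.55
May 17, 396 sold [LIFO — newest first]: 150 @ $1.00 + 246 @ $6.05 = $1,638.30
Total COGS = $3,389.30 + $805.80 + $1,241.55 + $1,638.30 = $7,074.95
Ending inventory: 80 @ $8.20 + 16 @ $7.30 + 129 @ $4.75 + 1 @ $6.05 = $1,391.60
Check: goods available $8,466.55 = COGS $7,074.95 + ending $1,391.60

Ending inventory = $1,391.60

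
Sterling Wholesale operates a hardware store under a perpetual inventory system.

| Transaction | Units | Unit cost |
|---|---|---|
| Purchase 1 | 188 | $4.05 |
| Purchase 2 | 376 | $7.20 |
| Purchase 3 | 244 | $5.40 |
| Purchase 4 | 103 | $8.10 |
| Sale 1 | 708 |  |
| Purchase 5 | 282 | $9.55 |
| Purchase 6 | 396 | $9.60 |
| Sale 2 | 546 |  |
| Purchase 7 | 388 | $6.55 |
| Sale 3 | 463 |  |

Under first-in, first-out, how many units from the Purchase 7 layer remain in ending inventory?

260

Sale 1 (708) [FIFO — oldest first]: 188 @ $4.05 + 376 @ $7.20 + 144 @ $5.40 = $4,246.20
Sale 2 (546) [FIFO — oldest first]: 100 @ $5.40 + 103 @ $8.10 + 282 @ $9.55 + 61 @ $9.60 = $4,653.00
Sale 3 (463) [FIFO — oldest first]: 335 @ $9.60 + 128 @ $6.55 = $4,054.40
Total COGS = $4,246.20 + $4,653.00 + $4,054.40 = $12,953.60
Ending inventory: 260 @ $6.55 = $1,703.00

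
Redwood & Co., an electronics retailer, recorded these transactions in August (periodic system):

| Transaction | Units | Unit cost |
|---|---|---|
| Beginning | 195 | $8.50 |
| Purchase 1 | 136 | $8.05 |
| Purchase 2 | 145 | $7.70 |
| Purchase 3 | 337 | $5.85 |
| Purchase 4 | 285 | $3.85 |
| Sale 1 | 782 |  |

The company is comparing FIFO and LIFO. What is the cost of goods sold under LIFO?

COGS = $4,305.95

FIFO COGS: 195 @ $8.50 + 136 @ $8.05 + 145 @ $7.70 + 306 @ $5.85 = $5,658.90
LIFO COGS: 285 @ $3.85 + 337 @ $5.85 + 145 @ $7.70 + 15 @ $8.05 = $4,305.95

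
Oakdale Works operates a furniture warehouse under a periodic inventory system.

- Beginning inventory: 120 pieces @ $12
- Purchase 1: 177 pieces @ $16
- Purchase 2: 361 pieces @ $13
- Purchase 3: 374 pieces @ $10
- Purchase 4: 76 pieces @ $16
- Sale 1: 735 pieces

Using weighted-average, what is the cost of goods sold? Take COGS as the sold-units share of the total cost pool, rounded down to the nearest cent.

COGS = $9,234.59

Sale 1, sell 735: 735/1108 × $13,921.00 → $9,234.59
Ending inventory (cost pool remaining) = $4,686.41
Check: goods available $13,921.00 = COGS $9,234.59 + ending $4,686.41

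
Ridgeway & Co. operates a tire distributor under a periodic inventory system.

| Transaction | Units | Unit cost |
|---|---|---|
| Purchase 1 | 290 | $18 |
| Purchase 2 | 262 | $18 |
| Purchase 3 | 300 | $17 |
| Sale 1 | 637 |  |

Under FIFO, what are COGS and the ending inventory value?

Sale 1 (637) [FIFO — oldest first]: 290 @ $18 + 262 @ $18 + 85 @ $17 = $11,381
Ending inventory: 215 @ $17 = $3,655
Check: goods available $15,036 = COGS $11,381 + ending $3,655

COGS = $11,381; ending inventory = $3,655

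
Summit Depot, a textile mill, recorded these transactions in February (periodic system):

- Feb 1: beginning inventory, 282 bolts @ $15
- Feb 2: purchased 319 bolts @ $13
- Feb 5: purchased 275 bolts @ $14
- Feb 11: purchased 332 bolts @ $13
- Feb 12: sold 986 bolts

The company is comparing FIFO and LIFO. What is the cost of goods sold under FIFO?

FIFO COGS: 282 @ $15 + 319 @ $13 + 275 @ $14 + 110 @ $13 = $13,657
LIFO COGS: 332 @ $13 + 275 @ $14 + 319 @ $13 + 60 @ $15 = $13,213

COGS = $13,657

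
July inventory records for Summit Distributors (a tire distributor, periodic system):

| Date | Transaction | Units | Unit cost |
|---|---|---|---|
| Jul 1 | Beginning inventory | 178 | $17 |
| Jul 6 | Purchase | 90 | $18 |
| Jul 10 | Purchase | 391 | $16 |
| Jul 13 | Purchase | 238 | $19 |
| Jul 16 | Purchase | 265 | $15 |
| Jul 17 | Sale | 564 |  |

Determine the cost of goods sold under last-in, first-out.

Jul 17, 564 sold [LIFO — newest first]: 265 @ $15 + 238 @ $19 + 61 @ $16 = $9,473
Ending inventory: 178 @ $17 + 90 @ $18 + 330 @ $16 = $9,926
Check: goods available $19,399 = COGS $9,473 + ending $9,926

COGS = $9,473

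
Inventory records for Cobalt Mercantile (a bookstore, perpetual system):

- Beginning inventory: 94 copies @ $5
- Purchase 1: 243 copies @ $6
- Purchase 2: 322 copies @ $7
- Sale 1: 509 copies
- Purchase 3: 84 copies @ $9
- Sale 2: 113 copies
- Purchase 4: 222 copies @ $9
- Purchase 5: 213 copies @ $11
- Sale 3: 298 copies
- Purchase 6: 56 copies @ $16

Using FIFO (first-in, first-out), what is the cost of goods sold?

COGS = $6,531

Sale 1 (509) [FIFO — oldest first]: 94 @ $5 + 243 @ $6 + 172 @ $7 = $3,132
Sale 2 (113) [FIFO — oldest first]: 113 @ $7 = $791
Sale 3 (298) [FIFO — oldest first]: 37 @ $7 + 84 @ $9 + 177 @ $9 = $2,608
Total COGS = $3,132 + $791 + $2,608 = $6,531
Ending inventory: 45 @ $9 + 213 @ $11 + 56 @ $16 = $3,644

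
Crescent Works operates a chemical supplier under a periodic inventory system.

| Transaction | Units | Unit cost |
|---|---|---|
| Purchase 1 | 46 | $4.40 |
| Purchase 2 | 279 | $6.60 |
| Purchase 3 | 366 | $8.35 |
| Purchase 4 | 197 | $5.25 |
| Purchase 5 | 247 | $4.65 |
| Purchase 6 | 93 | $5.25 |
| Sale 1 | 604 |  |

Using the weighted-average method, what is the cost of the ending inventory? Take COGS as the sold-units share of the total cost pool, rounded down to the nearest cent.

Sale 1, sell 604: 604/1228 × $7,770.95 → $3,822.19
Ending inventory (cost pool remaining) = $3,948.76
Check: goods available $7,770.95 = COGS $3,822.19 + ending $3,948.76

Ending inventory = $3,948.76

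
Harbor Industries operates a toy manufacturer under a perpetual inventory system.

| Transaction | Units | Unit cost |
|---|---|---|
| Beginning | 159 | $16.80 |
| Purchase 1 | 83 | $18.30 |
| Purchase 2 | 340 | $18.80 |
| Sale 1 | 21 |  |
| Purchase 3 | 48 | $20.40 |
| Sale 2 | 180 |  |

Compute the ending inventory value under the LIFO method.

Ending inventory = $7,705.70

Sale 1 (21) [LIFO — newest first]: 21 @ $18.80 = $394.80
Sale 2 (180) [LIFO — newest first]: 48 @ $20.40 + 132 @ $18.80 = $3,460.80
Total COGS = $394.80 + $3,460.80 = $3,855.60
Ending inventory: 159 @ $16.80 + 83 @ $18.30 + 187 @ $18.80 = $7,705.70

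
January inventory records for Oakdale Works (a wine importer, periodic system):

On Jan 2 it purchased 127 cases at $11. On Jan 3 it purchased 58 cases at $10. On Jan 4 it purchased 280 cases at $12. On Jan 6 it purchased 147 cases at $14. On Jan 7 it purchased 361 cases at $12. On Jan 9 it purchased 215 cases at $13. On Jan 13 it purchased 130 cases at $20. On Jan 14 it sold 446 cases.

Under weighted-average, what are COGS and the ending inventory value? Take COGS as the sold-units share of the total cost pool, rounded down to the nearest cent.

COGS = $5,793.93; ending inventory = $11,328.07

Jan 14, sell 446: 446/1318 × $17,122.00 → $5,793.93
Ending inventory (cost pool remaining) = $11,328.07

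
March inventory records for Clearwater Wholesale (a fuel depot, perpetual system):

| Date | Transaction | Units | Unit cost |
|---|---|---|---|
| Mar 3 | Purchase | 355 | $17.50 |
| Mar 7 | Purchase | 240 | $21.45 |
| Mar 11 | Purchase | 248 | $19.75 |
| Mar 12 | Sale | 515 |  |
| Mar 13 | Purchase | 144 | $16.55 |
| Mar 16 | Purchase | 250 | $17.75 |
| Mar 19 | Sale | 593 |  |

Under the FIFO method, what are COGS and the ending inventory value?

COGS = $20,789.45; ending inventory = $2,289.75

Mar 12, 515 sold [FIFO — oldest first]: 355 @ $17.50 + 160 @ $21.45 = $9,644.50
Mar 19, 593 sold [FIFO — oldest first]: 80 @ $21.45 + 248 @ $19.75 + 144 @ $16.55 + 121 @ $17.75 = $11,144.95
Total COGS = $9,644.50 + $11,144.95 = $20,789.45
Ending inventory: 129 @ $17.75 = $2,289.75
Check: goods available $23,079.20 = COGS $20,789.45 + ending $2,289.75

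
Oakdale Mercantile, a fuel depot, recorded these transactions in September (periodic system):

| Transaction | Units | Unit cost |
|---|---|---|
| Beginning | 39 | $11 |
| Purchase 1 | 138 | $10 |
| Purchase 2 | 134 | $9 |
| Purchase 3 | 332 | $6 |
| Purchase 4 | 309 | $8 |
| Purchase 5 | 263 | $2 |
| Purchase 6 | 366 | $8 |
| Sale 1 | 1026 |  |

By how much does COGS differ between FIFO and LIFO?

$1,173

FIFO COGS: 39 @ $11 + 138 @ $10 + 134 @ $9 + 332 @ $6 + 309 @ $8 + 74 @ $2 = $7,627
LIFO COGS: 366 @ $8 + 263 @ $2 + 309 @ $8 + 88 @ $6 = $6,454
Difference = |$7,627 − $6,454| = $1,173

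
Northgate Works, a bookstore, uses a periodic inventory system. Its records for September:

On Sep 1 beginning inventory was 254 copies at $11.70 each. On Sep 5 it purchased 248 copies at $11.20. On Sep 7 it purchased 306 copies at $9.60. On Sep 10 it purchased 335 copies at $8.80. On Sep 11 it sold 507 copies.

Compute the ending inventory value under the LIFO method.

Ending inventory = $7,035.80

Sep 11, 507 sold [LIFO — newest first]: 335 @ $8.80 + 172 @ $9.60 = $4,599.20
Ending inventory: 254 @ $11.70 + 248 @ $11.20 + 134 @ $9.60 = $7,035.80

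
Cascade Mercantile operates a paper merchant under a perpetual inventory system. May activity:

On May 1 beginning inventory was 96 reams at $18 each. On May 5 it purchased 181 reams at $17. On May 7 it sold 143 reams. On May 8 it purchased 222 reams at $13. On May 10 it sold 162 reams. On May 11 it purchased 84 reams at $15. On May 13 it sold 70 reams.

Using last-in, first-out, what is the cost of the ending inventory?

May 7, 143 sold [LIFO — newest first]: 143 @ $17 = $2,431
May 10, 162 sold [LIFO — newest first]: 162 @ $13 = $2,106
May 13, 70 sold [LIFO — newest first]: 70 @ $15 = $1,050
Total COGS = $2,431 + $2,106 + $1,050 = $5,587
Ending inventory: 96 @ $18 + 38 @ $17 + 60 @ $13 + 14 @ $15 = $3,364

Ending inventory = $3,364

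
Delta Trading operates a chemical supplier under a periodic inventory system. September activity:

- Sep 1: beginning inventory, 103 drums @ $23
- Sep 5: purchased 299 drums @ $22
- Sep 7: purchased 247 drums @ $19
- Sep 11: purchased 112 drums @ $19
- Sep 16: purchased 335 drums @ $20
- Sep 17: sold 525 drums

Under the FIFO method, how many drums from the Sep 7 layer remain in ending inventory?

Sep 17, 525 sold [FIFO — oldest first]: 103 @ $23 + 299 @ $22 + 123 @ $19 = $11,284
Ending inventory: 124 @ $19 + 112 @ $19 + 335 @ $20 = $11,184

124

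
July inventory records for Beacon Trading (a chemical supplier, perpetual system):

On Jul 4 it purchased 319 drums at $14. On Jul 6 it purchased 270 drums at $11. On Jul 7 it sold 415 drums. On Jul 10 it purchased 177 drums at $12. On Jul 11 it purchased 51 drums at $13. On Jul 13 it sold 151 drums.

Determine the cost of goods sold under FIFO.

COGS = $7,183

Jul 7, 415 sold [FIFO — oldest first]: 319 @ $14 + 96 @ $11 = $5,522
Jul 13, 151 sold [FIFO — oldest first]: 151 @ $11 = $1,661
Total COGS = $5,522 + $1,661 = $7,183
Ending inventory: 23 @ $11 + 177 @ $12 + 51 @ $13 = $3,040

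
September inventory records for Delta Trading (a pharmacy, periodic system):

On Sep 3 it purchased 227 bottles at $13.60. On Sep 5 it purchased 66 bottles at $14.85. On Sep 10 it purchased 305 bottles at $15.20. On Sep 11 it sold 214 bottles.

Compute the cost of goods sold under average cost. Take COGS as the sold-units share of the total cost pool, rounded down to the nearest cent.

COGS = $3,114.55

Sep 11, sell 214: 214/598 × $8,703.30 → $3,114.55
Ending inventory (cost pool remaining) = $5,588.75
Check: goods available $8,703.30 = COGS $3,114.55 + ending $5,588.75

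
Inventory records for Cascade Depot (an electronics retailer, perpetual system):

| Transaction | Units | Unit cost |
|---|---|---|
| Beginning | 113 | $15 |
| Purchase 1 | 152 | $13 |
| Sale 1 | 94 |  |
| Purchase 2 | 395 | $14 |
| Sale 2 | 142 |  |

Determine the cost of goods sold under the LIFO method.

Sale 1 (94) [LIFO — newest first]: 94 @ $13 = $1,222
Sale 2 (142) [LIFO — newest first]: 142 @ $14 = $1,988
Total COGS = $1,222 + $1,988 = $3,210
Ending inventory: 113 @ $15 + 58 @ $13 + 253 @ $14 = $5,991

COGS = $3,210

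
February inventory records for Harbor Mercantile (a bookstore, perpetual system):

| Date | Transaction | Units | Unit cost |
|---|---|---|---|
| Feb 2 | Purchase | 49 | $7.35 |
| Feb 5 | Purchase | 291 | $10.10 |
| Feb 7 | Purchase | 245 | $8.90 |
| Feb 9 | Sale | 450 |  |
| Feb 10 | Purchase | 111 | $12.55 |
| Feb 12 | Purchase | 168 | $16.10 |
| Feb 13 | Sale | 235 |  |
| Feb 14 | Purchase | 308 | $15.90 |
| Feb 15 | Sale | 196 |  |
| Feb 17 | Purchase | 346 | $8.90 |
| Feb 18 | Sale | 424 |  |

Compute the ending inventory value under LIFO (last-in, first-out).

Feb 9, 450 sold [LIFO — newest first]: 245 @ $8.90 + 205 @ $10.10 = $4,251.00
Feb 13, 235 sold [LIFO — newest first]: 168 @ $16.10 + 67 @ $12.55 = $3,545.65
Feb 15, 196 sold [LIFO — newest first]: 196 @ $15.90 = $3,116.40
Feb 18, 424 sold [LIFO — newest first]: 346 @ $8.90 + 78 @ $15.90 = $4,319.60
Total COGS = $4,251.00 + $3,545.65 + $3,116.40 + $4,319.60 = $15,232.65
Ending inventory: 49 @ $7.35 + 86 @ $10.10 + 44 @ $12.55 + 34 @ $15.90 = $2,321.55
Check: goods available $17,554.20 = COGS $15,232.65 + ending $2,321.55

Ending inventory = $2,321.55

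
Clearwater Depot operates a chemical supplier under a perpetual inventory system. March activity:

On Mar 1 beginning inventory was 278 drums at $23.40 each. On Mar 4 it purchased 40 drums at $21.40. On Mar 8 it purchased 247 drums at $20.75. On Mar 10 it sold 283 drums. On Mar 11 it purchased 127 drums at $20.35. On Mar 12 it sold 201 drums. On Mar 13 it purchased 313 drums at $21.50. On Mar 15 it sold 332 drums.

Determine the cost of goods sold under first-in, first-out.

COGS = $17,736.90

Mar 10, 283 sold [FIFO — oldest first]: 278 @ $23.40 + 5 @ $21.40 = $6,612.20
Mar 12, 201 sold [FIFO — oldest first]: 35 @ $21.40 + 166 @ $20.75 = $4,193.50
Mar 15, 332 sold [FIFO — oldest first]: 81 @ $20.75 + 127 @ $20.35 + 124 @ $21.50 = $6,931.20
Total COGS = $6,612.20 + $4,193.50 + $6,931.20 = $17,736.90
Ending inventory: 189 @ $21.50 = $4,063.50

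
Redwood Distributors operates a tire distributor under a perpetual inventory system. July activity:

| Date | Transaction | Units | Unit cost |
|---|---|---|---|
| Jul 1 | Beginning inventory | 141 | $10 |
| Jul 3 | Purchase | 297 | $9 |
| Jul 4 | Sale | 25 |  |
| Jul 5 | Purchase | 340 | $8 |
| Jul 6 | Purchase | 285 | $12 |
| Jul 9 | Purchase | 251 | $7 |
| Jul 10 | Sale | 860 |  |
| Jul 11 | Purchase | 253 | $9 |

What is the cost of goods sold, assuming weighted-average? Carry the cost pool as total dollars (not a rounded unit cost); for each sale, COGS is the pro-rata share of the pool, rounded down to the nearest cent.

COGS = $8,070.42

After Jul 1: 141 on hand, pool $1,410.00 (≈ $10.0000 each)
After Jul 3: 438 on hand, pool $4,083.00 (≈ $9.3219 each)
Jul 4, sell 25: 25/438 × $4,083.00 → $233.04
After Jul 5: 753 on hand, pool $6,569.96 (≈ $8.7250 each)
After Jul 6: 1038 on hand, pool $9,989.96 (≈ $9.6242 each)
After Jul 9: 1289 on hand, pool $11,746.96 (≈ $9.1132 each)
Jul 10, sell 860: 860/1289 × $11,746.96 → $7,837.38
After Jul 11: 682 on hand, pool $6,186.58 (≈ $9.0712 each)
Total COGS = $233.04 + $7,837.38 = $8,070.42
Ending inventory (cost pool remaining) = $6,186.58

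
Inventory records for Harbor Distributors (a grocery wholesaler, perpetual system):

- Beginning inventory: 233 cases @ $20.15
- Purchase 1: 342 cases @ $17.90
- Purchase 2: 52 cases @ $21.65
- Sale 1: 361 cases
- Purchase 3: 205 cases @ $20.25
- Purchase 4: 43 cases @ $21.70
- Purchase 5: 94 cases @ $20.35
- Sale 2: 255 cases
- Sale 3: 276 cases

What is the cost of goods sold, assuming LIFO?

COGS = $17,388.25

Sale 1 (361) [LIFO — newest first]: 52 @ $21.65 + 309 @ $17.90 = $6,656.90
Sale 2 (255) [LIFO — newest first]: 94 @ $20.35 + 43 @ $21.70 + 118 @ $20.25 = $5,235.50
Sale 3 (276) [LIFO — newest first]: 87 @ $20.25 + 33 @ $17.90 + 156 @ $20.15 = $5,495.85
Total COGS = $6,656.90 + $5,235.50 + $5,495.85 = $17,388.25
Ending inventory: 77 @ $20.15 = $1,551.55
Check: goods available $18,939.80 = COGS $17,388.25 + ending $1,551.55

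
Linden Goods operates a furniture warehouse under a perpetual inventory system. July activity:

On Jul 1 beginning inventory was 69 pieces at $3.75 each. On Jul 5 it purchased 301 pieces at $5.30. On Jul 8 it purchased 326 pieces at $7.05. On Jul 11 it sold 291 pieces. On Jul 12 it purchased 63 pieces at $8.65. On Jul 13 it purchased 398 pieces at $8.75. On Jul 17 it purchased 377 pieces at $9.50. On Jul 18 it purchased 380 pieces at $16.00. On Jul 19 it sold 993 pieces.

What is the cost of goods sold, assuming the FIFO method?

COGS = $9,386.30

Jul 11, 291 sold [FIFO — oldest first]: 69 @ $3.75 + 222 @ $5.30 = $1,435.35
Jul 19, 993 sold [FIFO — oldest first]: 79 @ $5.30 + 326 @ $7.05 + 63 @ $8.65 + 398 @ $8.75 + 127 @ $9.50 = $7,950.95
Total COGS = $1,435.35 + $7,950.95 = $9,386.30
Ending inventory: 250 @ $9.50 + 380 @ $16.00 = $8,455.00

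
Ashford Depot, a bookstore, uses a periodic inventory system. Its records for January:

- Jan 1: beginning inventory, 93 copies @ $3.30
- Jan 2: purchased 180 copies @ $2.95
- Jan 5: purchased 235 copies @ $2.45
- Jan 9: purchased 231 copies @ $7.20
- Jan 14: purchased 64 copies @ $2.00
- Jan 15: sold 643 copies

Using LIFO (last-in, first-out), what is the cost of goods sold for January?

COGS = $2,700.30

Jan 15, 643 sold [LIFO — newest first]: 64 @ $2.00 + 231 @ $7.20 + 235 @ $2.45 + 113 @ $2.95 = $2,700.30
Ending inventory: 93 @ $3.30 + 67 @ $2.95 = $504.55
Check: goods available $3,204.85 = COGS $2,700.30 + ending $504.55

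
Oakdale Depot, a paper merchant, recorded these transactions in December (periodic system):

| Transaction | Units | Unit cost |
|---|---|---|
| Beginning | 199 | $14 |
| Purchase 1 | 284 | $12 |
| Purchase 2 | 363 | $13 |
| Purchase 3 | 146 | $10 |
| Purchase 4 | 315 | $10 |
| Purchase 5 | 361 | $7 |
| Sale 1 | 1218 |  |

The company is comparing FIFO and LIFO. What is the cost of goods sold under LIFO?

FIFO COGS: 199 @ $14 + 284 @ $12 + 363 @ $13 + 146 @ $10 + 226 @ $10 = $14,633
LIFO COGS: 361 @ $7 + 315 @ $10 + 146 @ $10 + 363 @ $13 + 33 @ $12 = $12,252

COGS = $12,252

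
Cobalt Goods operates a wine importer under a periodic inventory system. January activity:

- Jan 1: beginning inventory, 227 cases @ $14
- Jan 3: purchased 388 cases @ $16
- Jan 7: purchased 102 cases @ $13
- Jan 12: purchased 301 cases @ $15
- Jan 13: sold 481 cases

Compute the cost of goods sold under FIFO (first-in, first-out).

COGS = $7,242

Jan 13, 481 sold [FIFO — oldest first]: 227 @ $14 + 254 @ $16 = $7,242
Ending inventory: 134 @ $16 + 102 @ $13 + 301 @ $15 = $7,985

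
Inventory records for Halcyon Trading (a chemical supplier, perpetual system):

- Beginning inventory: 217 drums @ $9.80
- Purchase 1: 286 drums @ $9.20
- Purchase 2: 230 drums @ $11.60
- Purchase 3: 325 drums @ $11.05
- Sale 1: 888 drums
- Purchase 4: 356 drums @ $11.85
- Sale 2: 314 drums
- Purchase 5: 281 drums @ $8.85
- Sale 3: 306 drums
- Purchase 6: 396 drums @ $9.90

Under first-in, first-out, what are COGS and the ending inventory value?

COGS = $16,067.55; ending inventory = $5,575.35

Sale 1 (888) [FIFO — oldest first]: 217 @ $9.80 + 286 @ $9.20 + 230 @ $11.60 + 155 @ $11.05 = $9,138.55
Sale 2 (314) [FIFO — oldest first]: 170 @ $11.05 + 144 @ $11.85 = $3,584.90
Sale 3 (306) [FIFO — oldest first]: 212 @ $11.85 + 94 @ $8.85 = $3,344.10
Total COGS = $9,138.55 + $3,584.90 + $3,344.10 = $16,067.55
Ending inventory: 187 @ $8.85 + 396 @ $9.90 = $5,575.35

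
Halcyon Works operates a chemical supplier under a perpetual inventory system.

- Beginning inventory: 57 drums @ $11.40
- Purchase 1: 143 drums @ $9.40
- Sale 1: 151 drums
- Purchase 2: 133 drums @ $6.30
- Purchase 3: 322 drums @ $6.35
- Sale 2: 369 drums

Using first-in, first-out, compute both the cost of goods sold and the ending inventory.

Sale 1 (151) [FIFO — oldest first]: 57 @ $11.40 + 94 @ $9.40 = $1,533.40
Sale 2 (369) [FIFO — oldest first]: 49 @ $9.40 + 133 @ $6.30 + 187 @ $6.35 = $2,485.95
Total COGS = $1,533.40 + $2,485.95 = $4,019.35
Ending inventory: 135 @ $6.35 = $857.25
Check: goods available $4,876.60 = COGS $4,019.35 + ending $857.25

COGS = $4,019.35; ending inventory = $857.25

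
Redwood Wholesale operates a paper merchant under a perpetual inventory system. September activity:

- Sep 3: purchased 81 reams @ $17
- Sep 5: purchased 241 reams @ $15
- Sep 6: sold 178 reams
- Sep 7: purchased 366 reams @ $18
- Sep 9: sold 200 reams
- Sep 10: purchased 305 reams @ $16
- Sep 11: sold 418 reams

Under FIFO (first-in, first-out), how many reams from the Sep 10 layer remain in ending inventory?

Sep 6, 178 sold [FIFO — oldest first]: 81 @ $17 + 97 @ $15 = $2,832
Sep 9, 200 sold [FIFO — oldest first]: 144 @ $15 + 56 @ $18 = $3,168
Sep 11, 418 sold [FIFO — oldest first]: 310 @ $18 + 108 @ $16 = $7,308
Total COGS = $2,832 + $3,168 + $7,308 = $13,308
Ending inventory: 197 @ $16 = $3,152

197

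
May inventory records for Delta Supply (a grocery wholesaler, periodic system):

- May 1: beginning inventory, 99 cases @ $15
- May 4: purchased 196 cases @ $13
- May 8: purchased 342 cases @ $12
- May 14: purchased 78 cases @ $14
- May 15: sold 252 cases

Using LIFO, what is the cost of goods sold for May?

May 15, 252 sold [LIFO — newest first]: 78 @ $14 + 174 @ $12 = $3,180
Ending inventory: 99 @ $15 + 196 @ $13 + 168 @ $12 = $6,049

COGS = $3,180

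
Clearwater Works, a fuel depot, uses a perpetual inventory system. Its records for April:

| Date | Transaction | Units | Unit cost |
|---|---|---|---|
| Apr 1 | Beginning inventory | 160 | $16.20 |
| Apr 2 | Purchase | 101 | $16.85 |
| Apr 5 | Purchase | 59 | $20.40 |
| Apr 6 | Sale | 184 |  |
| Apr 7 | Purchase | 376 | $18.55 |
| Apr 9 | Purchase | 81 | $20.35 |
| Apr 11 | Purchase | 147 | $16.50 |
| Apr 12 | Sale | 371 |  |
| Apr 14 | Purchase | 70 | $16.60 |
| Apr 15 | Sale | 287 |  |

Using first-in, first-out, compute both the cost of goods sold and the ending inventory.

COGS = $15,193.10; ending inventory = $2,515.00

Apr 6, 184 sold [FIFO — oldest first]: 160 @ $16.20 + 24 @ $16.85 = $2,996.40
Apr 12, 371 sold [FIFO — oldest first]: 77 @ $16.85 + 59 @ $20.40 + 235 @ $18.55 = $6,860.30
Apr 15, 287 sold [FIFO — oldest first]: 141 @ $18.55 + 81 @ $20.35 + 65 @ $16.50 = $5,336.40
Total COGS = $2,996.40 + $6,860.30 + $5,336.40 = $15,193.10
Ending inventory: 82 @ $16.50 + 70 @ $16.60 = $2,515.00
Check: goods available $17,708.10 = COGS $15,193.10 + ending $2,515.00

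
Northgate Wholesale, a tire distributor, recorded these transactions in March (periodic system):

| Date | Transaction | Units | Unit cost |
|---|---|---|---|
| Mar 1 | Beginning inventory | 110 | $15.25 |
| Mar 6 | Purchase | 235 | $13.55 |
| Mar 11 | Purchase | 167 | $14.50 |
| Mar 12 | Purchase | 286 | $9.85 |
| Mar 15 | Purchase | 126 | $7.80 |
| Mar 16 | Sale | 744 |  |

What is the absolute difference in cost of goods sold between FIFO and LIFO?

$1,111.30

FIFO COGS: 110 @ $15.25 + 235 @ $13.55 + 167 @ $14.50 + 232 @ $9.85 = $9,568.45
LIFO COGS: 126 @ $7.80 + 286 @ $9.85 + 167 @ $14.50 + 165 @ $13.55 = $8,457.15
Difference = |$9,568.45 − $8,457.15| = $1,111.30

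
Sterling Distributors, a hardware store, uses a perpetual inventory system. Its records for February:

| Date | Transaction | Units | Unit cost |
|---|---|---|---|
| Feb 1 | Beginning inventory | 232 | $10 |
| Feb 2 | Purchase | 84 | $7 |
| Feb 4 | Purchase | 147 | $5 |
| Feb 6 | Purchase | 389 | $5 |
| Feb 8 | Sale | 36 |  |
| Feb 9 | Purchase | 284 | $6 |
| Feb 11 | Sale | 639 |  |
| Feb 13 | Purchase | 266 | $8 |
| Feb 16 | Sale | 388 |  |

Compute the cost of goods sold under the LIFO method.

COGS = $6,397

Feb 8, 36 sold [LIFO — newest first]: 36 @ $5 = $180
Feb 11, 639 sold [LIFO — newest first]: 284 @ $6 + 353 @ $5 + 2 @ $5 = $3,479
Feb 16, 388 sold [LIFO — newest first]: 266 @ $8 + 122 @ $5 = $2,738
Total COGS = $180 + $3,479 + $2,738 = $6,397
Ending inventory: 232 @ $10 + 84 @ $7 + 23 @ $5 = $3,023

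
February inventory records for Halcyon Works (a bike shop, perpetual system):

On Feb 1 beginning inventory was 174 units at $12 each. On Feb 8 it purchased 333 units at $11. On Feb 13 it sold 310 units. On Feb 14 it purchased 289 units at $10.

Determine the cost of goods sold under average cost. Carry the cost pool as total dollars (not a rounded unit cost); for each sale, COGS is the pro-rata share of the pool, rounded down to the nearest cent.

COGS = $3,516.39

After Feb 1: 174 on hand, pool $2,088.00 (≈ $12.0000 each)
After Feb 8: 507 on hand, pool $5,751.00 (≈ $11.3432 each)
Feb 13, sell 310: 310/507 × $5,751.00 → $3,516.39
After Feb 14: 486 on hand, pool $5,124.61 (≈ $10.5445 each)
Ending inventory (cost pool remaining) = $5,124.61
Check: goods available $8,641.00 = COGS $3,516.39 + ending $5,124.61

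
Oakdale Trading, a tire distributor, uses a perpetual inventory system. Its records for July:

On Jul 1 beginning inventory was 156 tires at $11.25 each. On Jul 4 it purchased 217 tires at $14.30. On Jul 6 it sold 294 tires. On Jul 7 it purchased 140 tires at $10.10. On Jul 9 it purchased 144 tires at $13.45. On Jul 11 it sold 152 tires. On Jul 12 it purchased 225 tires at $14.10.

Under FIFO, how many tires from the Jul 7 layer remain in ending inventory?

67

Jul 6, 294 sold [FIFO — oldest first]: 156 @ $11.25 + 138 @ $14.30 = $3,728.40
Jul 11, 152 sold [FIFO — oldest first]: 79 @ $14.30 + 73 @ $10.10 = $1,867.00
Total COGS = $3,728.40 + $1,867.00 = $5,595.40
Ending inventory: 67 @ $10.10 + 144 @ $13.45 + 225 @ $14.10 = $5,786.00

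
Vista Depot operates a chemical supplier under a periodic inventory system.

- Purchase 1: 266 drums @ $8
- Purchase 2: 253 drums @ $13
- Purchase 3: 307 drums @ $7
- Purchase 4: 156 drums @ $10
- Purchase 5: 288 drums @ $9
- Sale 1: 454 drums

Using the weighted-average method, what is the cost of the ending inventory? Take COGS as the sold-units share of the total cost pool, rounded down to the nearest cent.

Sale 1, sell 454: 454/1270 × $11,718.00 → $4,188.95
Ending inventory (cost pool remaining) = $7,529.05

Ending inventory = $7,529.05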